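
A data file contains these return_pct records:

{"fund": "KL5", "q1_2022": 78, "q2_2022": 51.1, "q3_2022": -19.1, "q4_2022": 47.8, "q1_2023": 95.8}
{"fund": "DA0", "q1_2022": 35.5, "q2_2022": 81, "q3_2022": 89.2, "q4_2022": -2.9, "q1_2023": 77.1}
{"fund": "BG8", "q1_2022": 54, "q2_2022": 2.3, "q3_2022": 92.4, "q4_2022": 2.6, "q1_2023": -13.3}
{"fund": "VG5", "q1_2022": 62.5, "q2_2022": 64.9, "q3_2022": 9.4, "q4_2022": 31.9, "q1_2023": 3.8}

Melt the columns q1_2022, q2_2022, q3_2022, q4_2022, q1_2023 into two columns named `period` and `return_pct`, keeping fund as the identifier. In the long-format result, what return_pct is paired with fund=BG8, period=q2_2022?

2.3

Unpivoting turns each (fund, wide-column) pair into one long row.
The wide cell at row BG8, column q2_2022 holds 2.3, so the long row (BG8, q2_2022) has return_pct=2.3.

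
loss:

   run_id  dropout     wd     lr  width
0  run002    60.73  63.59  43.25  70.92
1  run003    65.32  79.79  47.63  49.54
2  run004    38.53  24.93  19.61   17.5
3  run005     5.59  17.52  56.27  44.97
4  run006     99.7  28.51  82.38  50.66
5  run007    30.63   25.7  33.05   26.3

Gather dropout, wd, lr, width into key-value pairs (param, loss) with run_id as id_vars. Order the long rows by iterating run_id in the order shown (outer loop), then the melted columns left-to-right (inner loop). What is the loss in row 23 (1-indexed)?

33.05

24 rows total (6 × 4). Row 23: index ⌊(23-1)/4⌋ = 5 into run_id → run007; (23-1) mod 4 = 2 into the melted columns → lr.
So row 23 is (run007, lr, 33.05); loss = 33.05.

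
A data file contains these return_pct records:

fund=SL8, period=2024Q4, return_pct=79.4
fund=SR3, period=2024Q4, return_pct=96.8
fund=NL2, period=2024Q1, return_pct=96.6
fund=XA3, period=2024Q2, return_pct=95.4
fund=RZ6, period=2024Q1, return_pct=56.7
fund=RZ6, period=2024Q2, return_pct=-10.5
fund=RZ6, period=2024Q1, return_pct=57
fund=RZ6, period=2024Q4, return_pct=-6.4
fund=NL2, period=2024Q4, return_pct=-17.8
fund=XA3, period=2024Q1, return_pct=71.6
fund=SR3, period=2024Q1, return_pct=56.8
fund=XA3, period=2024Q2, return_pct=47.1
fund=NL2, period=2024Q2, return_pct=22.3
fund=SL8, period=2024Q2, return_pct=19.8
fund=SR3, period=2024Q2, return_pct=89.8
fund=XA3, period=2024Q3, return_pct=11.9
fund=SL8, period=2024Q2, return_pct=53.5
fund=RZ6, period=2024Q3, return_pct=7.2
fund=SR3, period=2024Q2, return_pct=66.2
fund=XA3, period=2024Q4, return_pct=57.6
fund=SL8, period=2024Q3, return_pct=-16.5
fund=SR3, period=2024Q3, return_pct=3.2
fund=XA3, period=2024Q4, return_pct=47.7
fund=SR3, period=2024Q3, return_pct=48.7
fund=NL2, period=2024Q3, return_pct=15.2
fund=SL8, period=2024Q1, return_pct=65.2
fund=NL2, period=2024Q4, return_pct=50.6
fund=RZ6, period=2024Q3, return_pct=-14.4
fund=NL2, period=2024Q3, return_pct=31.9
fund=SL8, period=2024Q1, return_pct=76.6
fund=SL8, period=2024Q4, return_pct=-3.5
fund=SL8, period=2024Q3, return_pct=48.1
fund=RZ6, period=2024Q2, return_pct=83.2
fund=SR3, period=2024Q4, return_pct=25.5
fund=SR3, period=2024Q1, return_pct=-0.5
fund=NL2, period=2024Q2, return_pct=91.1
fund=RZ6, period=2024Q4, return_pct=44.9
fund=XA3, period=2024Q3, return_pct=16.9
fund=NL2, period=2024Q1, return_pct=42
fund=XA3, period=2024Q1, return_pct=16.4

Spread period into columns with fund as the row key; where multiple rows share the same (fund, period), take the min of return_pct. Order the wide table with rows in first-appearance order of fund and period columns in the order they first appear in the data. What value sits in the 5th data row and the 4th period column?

-14.4

With rows in first-appearance order of fund, row 5 is fund=RZ6. period columns in first-appearance order: 2024Q4, 2024Q1, 2024Q2, 2024Q3; column 4 is 2024Q3.
Long rows with fund=RZ6, period=2024Q3: min(7.2, -14.4) = -14.4.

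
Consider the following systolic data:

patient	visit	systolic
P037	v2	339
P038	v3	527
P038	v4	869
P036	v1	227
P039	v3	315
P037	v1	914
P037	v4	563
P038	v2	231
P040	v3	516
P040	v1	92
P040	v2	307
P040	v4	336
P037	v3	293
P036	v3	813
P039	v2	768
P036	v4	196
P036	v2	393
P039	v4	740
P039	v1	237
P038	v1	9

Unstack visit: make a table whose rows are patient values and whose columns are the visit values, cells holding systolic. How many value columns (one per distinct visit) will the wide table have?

4

4 distinct visit values: v1, v2, v3, v4.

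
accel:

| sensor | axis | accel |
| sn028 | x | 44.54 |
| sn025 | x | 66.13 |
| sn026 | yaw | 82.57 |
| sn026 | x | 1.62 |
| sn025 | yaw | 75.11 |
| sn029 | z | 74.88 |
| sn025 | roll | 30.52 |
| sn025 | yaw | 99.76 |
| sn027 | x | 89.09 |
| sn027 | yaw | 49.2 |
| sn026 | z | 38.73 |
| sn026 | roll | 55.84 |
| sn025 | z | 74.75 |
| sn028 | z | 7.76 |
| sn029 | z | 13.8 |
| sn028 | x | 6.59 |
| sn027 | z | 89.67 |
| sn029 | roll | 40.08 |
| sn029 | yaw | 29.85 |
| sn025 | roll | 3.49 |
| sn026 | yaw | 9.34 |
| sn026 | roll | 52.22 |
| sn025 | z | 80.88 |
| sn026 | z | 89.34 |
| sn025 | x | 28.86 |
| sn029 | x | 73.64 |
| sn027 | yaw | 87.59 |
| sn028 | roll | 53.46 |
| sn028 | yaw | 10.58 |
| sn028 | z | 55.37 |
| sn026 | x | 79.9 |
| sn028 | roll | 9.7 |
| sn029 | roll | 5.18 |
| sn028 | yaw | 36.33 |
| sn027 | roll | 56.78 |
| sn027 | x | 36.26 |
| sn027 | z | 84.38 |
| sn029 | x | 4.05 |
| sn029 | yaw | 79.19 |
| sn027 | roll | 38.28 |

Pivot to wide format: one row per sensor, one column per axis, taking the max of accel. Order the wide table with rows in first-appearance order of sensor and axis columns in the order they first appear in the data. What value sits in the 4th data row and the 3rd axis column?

With rows in first-appearance order of sensor, row 4 is sensor=sn029. axis columns in first-appearance order: x, yaw, z, roll; column 3 is z.
Long rows with sensor=sn029, axis=z: max(74.88, 13.8) = 74.88.

74.88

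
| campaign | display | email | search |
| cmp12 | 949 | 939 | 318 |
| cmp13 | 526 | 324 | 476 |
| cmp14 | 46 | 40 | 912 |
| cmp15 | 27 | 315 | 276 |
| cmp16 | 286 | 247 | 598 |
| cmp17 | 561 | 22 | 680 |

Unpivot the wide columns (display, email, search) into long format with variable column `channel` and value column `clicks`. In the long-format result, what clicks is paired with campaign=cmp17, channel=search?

680

Unpivoting turns each (campaign, wide-column) pair into one long row.
The wide cell at row cmp17, column search holds 680, so the long row (cmp17, search) has clicks=680.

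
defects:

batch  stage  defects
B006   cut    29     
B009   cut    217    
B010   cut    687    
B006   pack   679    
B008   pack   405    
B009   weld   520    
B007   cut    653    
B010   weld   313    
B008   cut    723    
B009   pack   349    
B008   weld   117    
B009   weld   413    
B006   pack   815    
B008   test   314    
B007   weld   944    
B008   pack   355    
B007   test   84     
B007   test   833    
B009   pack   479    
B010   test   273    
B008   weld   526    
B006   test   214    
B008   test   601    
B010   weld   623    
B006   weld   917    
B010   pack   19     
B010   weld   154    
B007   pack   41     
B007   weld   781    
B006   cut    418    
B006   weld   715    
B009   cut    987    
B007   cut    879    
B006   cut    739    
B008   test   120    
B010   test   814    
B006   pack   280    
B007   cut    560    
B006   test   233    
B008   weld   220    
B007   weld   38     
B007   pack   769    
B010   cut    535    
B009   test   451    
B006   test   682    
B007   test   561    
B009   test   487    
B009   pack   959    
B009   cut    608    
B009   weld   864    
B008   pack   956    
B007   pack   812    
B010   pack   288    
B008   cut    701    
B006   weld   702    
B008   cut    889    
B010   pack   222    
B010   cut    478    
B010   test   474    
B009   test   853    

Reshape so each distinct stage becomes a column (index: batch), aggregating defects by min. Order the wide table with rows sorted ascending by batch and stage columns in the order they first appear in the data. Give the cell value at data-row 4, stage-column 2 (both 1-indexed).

349

With rows sorted ascending by batch, row 4 is batch=B009. stage columns in first-appearance order: cut, pack, weld, test; column 2 is pack.
Long rows with batch=B009, stage=pack: min(349, 479, 959) = 349.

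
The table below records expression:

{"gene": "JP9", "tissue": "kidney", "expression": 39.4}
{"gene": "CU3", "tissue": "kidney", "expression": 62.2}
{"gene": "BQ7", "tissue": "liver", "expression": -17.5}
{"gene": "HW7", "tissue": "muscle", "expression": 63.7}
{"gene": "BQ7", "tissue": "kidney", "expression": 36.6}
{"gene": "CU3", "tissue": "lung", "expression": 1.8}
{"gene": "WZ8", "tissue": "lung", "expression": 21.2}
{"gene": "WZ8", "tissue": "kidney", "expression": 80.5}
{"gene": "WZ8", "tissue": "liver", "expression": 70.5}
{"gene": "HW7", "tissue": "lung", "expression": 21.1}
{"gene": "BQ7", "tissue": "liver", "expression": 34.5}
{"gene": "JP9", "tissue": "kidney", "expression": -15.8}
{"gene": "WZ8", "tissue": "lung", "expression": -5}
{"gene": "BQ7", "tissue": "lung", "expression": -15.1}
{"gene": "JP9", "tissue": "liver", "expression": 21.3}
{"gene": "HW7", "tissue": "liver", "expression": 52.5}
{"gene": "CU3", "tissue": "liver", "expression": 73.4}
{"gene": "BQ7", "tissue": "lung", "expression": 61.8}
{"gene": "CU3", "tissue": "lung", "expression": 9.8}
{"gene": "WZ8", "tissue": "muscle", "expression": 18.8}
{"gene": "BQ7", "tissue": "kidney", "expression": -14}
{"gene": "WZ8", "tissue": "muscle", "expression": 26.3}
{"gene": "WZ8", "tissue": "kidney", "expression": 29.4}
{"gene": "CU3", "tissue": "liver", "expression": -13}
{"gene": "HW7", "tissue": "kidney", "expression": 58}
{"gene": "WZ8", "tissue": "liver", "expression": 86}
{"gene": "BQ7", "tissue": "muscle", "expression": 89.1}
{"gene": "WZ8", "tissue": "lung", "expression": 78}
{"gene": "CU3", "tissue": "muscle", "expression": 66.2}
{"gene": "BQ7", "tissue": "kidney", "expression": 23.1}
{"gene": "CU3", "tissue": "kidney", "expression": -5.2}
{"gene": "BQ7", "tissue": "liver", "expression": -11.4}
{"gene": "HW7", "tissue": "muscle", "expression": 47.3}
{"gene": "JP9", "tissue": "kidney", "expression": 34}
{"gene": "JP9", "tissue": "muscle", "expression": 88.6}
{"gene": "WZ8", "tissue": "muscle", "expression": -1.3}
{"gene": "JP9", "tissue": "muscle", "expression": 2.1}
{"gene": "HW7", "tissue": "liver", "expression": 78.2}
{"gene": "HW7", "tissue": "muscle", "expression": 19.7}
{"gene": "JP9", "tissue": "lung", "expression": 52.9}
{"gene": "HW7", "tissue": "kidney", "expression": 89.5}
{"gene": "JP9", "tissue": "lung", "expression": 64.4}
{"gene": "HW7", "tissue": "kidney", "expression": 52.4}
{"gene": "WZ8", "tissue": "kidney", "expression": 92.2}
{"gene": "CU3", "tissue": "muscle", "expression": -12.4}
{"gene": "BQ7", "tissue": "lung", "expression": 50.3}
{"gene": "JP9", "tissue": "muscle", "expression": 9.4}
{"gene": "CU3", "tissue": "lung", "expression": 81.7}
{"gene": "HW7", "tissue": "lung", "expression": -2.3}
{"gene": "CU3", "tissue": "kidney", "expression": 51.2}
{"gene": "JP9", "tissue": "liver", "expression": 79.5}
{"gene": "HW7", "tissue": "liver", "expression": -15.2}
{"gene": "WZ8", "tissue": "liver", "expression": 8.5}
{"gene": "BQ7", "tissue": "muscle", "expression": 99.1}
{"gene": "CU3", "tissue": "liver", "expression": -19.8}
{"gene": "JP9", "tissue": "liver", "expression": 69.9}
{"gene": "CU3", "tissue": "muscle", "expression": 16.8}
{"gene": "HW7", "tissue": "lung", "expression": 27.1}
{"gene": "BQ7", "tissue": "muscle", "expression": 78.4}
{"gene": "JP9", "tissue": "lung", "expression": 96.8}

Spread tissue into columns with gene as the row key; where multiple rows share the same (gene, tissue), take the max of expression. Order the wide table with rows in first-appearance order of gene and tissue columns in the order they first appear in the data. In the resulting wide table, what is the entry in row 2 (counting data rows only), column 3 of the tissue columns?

With rows in first-appearance order of gene, row 2 is gene=CU3. tissue columns in first-appearance order: kidney, liver, muscle, lung; column 3 is muscle.
Long rows with gene=CU3, tissue=muscle: max(66.2, -12.4, 16.8) = 66.2.

66.2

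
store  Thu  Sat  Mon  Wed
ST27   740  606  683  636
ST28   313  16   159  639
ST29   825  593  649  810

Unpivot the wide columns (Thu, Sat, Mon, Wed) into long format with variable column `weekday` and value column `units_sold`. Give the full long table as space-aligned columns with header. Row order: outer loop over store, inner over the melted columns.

Each (store, column) pair becomes one row: 3 × 4 = 12 rows.
For example, (ST27, Thu) → units_sold=740.

store  weekday  units_sold
ST27   Thu      740       
ST27   Sat      606       
ST27   Mon      683       
ST27   Wed      636       
ST28   Thu      313       
ST28   Sat      16        
ST28   Mon      159       
ST28   Wed      639       
ST29   Thu      825       
ST29   Sat      593       
ST29   Mon      649       
ST29   Wed      810       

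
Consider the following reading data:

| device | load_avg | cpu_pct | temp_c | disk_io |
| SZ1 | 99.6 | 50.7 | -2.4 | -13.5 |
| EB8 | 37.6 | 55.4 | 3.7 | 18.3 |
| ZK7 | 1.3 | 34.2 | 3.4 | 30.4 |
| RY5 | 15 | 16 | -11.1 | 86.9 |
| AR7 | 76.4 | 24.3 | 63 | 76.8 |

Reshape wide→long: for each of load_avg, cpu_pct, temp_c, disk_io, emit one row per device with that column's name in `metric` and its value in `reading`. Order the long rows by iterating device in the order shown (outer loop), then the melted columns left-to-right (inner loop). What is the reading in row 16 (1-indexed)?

20 rows total (5 × 4). Row 16: index ⌊(16-1)/4⌋ = 3 into device → RY5; (16-1) mod 4 = 3 into the melted columns → disk_io.
So row 16 is (RY5, disk_io, 86.9); reading = 86.9.

86.9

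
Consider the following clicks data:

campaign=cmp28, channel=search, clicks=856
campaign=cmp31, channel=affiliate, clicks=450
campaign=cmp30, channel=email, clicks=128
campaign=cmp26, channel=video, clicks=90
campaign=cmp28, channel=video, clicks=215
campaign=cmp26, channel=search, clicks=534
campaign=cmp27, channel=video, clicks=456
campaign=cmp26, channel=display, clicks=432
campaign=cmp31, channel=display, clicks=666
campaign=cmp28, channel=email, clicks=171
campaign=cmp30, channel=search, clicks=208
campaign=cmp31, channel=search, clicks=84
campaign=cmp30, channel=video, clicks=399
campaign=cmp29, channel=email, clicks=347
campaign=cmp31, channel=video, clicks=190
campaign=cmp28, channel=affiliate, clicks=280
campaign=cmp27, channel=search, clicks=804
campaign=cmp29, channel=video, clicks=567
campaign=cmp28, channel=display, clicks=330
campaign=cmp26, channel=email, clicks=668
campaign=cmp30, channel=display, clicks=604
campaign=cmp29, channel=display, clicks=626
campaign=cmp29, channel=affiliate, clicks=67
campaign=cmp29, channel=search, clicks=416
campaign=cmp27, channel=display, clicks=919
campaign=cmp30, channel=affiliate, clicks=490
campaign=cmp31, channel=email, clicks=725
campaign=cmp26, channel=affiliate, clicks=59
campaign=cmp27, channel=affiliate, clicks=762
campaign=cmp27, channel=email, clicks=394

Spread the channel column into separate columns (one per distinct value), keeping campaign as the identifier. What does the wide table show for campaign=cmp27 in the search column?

Wide layout: rows indexed by campaign, columns are the 5 distinct channel values (search, affiliate, email, video, display).
Cell (campaign=cmp27, channel=search) draws from the long row where campaign=cmp27 and channel=search, which has clicks=804.

804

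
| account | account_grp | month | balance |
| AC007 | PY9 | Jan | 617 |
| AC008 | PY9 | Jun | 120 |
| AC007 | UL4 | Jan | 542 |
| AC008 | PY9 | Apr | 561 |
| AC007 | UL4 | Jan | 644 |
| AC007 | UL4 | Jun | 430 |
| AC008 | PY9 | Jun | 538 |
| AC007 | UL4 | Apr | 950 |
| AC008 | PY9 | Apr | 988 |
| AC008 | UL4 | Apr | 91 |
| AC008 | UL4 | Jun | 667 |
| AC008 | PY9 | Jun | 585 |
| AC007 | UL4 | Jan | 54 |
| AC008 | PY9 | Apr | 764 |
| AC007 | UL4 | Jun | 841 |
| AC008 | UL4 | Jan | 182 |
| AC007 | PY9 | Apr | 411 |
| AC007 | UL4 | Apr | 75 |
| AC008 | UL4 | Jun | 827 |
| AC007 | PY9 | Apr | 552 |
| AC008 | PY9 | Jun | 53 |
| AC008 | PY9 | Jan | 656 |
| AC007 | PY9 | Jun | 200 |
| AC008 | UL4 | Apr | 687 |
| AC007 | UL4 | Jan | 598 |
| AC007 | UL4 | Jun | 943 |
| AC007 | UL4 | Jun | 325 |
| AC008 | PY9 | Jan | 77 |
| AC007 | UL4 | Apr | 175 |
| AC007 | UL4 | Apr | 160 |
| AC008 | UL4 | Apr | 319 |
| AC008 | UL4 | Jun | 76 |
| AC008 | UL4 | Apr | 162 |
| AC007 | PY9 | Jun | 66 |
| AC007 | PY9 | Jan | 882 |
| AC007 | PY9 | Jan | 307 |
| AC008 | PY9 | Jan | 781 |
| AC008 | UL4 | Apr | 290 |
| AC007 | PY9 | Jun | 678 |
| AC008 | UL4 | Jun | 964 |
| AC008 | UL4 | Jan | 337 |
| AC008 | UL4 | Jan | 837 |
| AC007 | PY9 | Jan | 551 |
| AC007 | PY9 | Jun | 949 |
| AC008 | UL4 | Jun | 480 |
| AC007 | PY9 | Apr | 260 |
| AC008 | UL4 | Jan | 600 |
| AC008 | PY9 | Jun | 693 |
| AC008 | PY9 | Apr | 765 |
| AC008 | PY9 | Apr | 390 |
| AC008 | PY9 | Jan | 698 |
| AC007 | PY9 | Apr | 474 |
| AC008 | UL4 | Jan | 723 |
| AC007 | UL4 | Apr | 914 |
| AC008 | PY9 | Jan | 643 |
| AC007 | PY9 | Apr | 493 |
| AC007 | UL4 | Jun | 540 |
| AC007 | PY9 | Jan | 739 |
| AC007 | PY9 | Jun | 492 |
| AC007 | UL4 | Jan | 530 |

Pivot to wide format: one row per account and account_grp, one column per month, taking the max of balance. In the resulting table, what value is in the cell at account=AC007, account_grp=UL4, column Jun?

Rows with account=AC007, account_grp=UL4 and month=Jun: balance values are 430, 841, 943, 325, 540.
max(430, 841, 943, 325, 540) = 943.

943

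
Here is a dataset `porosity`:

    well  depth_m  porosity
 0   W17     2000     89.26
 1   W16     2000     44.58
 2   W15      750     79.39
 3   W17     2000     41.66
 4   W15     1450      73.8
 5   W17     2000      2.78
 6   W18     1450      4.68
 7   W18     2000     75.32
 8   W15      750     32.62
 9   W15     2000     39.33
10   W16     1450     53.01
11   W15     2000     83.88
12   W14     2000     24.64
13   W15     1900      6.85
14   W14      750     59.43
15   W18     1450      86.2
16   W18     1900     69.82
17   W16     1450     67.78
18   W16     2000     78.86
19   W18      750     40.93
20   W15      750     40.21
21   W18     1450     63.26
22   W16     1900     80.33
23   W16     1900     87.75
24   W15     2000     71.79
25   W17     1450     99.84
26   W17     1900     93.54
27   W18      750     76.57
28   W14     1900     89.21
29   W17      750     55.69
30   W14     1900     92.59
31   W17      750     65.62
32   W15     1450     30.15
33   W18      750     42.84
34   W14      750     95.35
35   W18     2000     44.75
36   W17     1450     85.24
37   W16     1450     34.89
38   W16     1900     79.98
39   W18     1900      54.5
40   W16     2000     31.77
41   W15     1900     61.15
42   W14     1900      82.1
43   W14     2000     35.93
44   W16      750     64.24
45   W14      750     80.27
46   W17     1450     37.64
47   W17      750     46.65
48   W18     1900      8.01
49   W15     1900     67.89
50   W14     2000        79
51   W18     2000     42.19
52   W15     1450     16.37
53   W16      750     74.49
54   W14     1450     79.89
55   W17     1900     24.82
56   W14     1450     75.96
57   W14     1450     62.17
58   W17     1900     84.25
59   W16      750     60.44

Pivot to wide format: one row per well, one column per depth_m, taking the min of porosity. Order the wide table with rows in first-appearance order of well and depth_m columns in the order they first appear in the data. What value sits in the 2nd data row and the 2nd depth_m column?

With rows in first-appearance order of well, row 2 is well=W16. depth_m columns in first-appearance order: 2000, 750, 1450, 1900; column 2 is 750.
Long rows with well=W16, depth_m=750: min(64.24, 74.49, 60.44) = 60.44.

60.44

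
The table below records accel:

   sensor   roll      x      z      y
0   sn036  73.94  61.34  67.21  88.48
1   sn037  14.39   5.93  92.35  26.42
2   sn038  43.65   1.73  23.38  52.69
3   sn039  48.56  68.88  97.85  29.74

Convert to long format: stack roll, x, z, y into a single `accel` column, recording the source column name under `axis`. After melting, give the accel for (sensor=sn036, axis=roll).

73.94

Unpivoting turns each (sensor, wide-column) pair into one long row.
The wide cell at row sn036, column roll holds 73.94, so the long row (sn036, roll) has accel=73.94.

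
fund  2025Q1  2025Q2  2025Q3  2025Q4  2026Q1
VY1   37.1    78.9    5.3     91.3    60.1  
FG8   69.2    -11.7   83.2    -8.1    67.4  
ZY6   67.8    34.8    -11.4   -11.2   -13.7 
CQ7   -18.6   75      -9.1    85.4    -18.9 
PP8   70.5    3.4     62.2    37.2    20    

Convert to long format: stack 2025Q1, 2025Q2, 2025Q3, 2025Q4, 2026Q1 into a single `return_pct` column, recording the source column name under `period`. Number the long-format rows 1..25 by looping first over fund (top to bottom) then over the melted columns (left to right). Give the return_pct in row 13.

-11.4

25 rows total (5 × 5). Row 13: index ⌊(13-1)/5⌋ = 2 into fund → ZY6; (13-1) mod 5 = 2 into the melted columns → 2025Q3.
So row 13 is (ZY6, 2025Q3, -11.4); return_pct = -11.4.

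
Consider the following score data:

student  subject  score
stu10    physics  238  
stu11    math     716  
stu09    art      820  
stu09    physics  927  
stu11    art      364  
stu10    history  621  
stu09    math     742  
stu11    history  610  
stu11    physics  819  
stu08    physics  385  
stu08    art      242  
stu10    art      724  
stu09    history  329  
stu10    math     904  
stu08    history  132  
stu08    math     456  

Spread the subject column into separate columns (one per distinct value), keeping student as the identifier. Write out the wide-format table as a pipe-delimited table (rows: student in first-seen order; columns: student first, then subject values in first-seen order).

| student | physics | math | art | history |
| stu10 | 238 | 904 | 724 | 621 |
| stu11 | 819 | 716 | 364 | 610 |
| stu09 | 927 | 742 | 820 | 329 |
| stu08 | 385 | 456 | 242 | 132 |

Columns: student plus the 4 distinct subject values (physics, math, art, history).
For example, row stu10 column physics takes score=238 from the long row (stu10, physics).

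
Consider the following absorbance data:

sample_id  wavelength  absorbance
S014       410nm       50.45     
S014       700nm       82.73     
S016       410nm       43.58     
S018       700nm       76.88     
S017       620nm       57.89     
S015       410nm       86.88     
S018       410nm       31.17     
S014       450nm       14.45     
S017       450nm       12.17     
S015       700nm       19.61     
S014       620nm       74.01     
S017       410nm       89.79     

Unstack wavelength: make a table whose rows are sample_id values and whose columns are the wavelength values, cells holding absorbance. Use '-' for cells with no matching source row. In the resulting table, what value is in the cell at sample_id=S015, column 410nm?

The long row with sample_id=S015, wavelength=410nm has absorbance=86.88.

86.88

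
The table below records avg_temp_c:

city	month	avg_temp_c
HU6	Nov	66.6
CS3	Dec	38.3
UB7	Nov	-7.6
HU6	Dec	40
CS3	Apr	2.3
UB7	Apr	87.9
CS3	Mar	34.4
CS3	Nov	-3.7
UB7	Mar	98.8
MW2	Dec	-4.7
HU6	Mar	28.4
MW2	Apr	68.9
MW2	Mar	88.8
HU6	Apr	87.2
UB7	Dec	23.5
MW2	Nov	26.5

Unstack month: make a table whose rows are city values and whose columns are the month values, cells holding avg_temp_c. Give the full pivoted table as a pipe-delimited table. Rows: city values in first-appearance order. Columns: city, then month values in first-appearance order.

Columns: city plus the 4 distinct month values (Nov, Dec, Apr, Mar).
For example, row HU6 column Nov takes avg_temp_c=66.6 from the long row (HU6, Nov).

| city | Nov | Dec | Apr | Mar |
| HU6 | 66.6 | 40 | 87.2 | 28.4 |
| CS3 | -3.7 | 38.3 | 2.3 | 34.4 |
| UB7 | -7.6 | 23.5 | 87.9 | 98.8 |
| MW2 | 26.5 | -4.7 | 68.9 | 88.8 |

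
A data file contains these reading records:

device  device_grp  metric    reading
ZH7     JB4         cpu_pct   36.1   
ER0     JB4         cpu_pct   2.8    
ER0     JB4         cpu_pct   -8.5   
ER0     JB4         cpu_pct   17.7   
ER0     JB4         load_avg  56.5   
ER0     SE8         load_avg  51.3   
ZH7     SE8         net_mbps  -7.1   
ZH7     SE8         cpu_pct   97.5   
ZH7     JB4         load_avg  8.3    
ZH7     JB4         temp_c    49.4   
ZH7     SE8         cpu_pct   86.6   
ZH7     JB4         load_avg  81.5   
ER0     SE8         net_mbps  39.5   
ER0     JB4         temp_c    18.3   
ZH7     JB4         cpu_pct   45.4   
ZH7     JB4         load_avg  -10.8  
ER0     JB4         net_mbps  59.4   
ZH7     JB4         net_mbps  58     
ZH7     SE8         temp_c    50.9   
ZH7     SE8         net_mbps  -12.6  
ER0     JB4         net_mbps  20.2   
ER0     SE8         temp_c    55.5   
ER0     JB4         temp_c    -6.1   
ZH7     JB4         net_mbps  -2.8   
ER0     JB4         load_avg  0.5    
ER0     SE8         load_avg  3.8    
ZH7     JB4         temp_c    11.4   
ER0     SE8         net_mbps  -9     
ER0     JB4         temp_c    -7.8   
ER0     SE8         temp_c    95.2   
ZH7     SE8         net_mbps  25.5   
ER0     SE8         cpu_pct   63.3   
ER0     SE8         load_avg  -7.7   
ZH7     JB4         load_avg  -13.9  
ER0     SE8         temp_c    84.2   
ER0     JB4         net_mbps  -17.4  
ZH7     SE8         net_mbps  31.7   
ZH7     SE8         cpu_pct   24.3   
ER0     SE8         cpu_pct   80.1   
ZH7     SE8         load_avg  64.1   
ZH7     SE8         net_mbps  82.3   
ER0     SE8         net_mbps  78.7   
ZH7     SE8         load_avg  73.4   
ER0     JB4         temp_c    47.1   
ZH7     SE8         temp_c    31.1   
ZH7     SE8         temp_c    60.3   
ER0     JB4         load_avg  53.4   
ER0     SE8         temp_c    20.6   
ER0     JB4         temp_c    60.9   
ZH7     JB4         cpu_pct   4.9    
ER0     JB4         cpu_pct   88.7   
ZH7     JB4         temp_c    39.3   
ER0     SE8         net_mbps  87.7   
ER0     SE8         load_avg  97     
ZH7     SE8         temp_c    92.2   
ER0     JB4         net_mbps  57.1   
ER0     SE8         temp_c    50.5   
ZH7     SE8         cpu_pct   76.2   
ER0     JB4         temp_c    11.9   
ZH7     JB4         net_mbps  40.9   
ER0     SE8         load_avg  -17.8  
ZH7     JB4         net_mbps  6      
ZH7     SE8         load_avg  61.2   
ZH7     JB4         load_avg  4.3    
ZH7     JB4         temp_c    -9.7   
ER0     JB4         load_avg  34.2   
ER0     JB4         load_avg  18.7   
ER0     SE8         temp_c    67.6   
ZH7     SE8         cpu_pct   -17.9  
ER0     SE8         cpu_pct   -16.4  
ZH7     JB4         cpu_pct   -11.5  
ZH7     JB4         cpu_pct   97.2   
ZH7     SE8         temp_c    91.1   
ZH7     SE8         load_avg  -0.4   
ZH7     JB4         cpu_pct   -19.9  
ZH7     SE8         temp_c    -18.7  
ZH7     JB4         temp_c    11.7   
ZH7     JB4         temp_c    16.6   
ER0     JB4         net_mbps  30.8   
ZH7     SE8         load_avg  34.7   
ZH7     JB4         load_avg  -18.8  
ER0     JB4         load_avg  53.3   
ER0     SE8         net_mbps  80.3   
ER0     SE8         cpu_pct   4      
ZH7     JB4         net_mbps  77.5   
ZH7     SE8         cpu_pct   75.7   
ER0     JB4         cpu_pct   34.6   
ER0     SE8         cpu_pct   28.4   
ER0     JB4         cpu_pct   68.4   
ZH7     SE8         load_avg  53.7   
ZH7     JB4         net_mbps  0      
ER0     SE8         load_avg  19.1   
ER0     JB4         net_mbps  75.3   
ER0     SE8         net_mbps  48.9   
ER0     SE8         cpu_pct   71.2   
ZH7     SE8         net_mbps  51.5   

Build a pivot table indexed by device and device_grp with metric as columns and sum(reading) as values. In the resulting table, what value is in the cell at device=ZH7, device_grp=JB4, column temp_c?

Rows with device=ZH7, device_grp=JB4 and metric=temp_c: reading values are 49.4, 11.4, 39.3, -9.7, 11.7, 16.6.
49.4 + 11.4 + 39.3 + -9.7 + 11.7 + 16.6 = 118.7.

118.7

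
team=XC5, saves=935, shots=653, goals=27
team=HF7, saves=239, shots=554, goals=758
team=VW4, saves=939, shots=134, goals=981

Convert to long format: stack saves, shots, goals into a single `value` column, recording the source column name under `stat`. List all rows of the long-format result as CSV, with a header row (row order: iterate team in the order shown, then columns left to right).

Each (team, column) pair becomes one row: 3 × 3 = 9 rows.
For example, (XC5, saves) → value=935.

team,stat,value
XC5,saves,935
XC5,shots,653
XC5,goals,27
HF7,saves,239
HF7,shots,554
HF7,goals,758
VW4,saves,939
VW4,shots,134
VW4,goals,981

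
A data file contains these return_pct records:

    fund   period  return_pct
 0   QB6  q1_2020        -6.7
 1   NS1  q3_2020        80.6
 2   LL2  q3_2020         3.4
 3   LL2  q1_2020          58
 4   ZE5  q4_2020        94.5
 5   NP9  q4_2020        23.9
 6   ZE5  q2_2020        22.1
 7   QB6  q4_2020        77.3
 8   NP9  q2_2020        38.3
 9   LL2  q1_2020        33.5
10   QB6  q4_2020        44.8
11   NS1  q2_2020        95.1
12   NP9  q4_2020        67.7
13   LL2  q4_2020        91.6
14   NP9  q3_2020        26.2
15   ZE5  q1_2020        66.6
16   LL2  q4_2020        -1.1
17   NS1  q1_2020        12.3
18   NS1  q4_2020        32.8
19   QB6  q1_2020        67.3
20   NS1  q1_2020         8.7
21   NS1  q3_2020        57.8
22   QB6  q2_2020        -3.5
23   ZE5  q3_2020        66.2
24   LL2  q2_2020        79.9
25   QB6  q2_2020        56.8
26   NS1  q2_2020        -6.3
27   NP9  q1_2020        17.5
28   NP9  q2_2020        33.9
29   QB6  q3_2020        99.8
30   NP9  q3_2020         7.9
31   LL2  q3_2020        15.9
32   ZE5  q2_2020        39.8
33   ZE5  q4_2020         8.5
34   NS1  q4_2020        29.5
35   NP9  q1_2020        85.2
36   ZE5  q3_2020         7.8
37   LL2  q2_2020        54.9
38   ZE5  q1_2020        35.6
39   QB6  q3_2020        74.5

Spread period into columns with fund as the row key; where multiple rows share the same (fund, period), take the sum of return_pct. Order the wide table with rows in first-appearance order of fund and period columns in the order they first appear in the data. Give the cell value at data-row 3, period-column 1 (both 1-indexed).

91.5

With rows in first-appearance order of fund, row 3 is fund=LL2. period columns in first-appearance order: q1_2020, q3_2020, q4_2020, q2_2020; column 1 is q1_2020.
Long rows with fund=LL2, period=q1_2020: 58 + 33.5 = 91.5.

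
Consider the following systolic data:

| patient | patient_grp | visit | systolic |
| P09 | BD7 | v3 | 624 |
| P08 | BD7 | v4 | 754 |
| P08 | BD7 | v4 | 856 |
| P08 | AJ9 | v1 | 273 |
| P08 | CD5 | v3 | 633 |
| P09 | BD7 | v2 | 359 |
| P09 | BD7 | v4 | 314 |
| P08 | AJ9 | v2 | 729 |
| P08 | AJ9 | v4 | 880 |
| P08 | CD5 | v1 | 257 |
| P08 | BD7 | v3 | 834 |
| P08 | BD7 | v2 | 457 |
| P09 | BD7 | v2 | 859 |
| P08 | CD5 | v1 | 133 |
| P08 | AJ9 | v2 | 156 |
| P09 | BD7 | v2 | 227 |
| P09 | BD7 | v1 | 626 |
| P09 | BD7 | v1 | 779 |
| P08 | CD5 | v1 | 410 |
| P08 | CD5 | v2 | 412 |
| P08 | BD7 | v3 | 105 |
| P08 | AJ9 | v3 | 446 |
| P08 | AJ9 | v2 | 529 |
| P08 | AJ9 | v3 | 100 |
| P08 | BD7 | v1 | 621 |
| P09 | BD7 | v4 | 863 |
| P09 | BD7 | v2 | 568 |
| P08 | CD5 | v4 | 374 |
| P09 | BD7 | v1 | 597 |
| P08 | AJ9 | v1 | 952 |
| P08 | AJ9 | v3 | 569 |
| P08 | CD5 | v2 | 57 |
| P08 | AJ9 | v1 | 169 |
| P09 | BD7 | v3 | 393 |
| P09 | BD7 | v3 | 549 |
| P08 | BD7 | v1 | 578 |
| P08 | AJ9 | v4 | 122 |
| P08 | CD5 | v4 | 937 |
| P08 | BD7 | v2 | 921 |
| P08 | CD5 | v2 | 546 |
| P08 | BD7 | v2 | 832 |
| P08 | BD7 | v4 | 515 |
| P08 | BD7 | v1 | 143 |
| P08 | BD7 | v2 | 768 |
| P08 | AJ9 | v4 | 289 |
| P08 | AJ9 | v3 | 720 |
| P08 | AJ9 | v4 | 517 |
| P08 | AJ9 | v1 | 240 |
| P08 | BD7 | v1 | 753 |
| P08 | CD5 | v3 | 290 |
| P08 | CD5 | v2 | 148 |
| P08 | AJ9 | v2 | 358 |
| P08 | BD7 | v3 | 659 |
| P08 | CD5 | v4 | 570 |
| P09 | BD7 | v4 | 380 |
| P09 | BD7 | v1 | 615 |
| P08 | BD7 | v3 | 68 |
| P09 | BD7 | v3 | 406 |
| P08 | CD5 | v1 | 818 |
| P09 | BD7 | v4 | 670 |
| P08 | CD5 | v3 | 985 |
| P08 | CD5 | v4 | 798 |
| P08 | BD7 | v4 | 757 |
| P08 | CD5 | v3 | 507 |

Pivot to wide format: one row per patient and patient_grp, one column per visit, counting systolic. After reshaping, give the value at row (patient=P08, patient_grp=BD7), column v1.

Rows with patient=P08, patient_grp=BD7 and visit=v1: systolic values are 621, 578, 143, 753.
4 rows match — count = 4.

4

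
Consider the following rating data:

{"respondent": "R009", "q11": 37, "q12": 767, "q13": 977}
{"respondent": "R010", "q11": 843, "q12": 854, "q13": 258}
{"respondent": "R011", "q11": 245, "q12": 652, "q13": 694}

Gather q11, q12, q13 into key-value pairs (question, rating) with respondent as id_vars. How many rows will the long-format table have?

3 respondent values × 3 melted columns = 9 rows.

9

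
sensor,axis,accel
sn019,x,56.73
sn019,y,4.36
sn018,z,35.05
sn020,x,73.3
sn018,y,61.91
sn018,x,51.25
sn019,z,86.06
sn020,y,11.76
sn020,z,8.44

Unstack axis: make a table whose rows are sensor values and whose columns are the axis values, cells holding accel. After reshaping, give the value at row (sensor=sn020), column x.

Wide layout: rows indexed by sensor, columns are the 3 distinct axis values (x, y, z).
Cell (sensor=sn020, axis=x) draws from the long row where sensor=sn020 and axis=x, which has accel=73.3.

73.3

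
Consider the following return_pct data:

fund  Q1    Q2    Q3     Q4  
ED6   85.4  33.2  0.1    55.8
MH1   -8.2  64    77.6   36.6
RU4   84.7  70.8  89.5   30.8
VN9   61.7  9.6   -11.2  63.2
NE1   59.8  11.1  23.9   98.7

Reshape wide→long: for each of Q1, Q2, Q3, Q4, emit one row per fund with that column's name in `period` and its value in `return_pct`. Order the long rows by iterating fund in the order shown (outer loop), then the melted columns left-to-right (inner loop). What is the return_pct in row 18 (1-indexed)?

11.1

20 rows total (5 × 4). Row 18: index ⌊(18-1)/4⌋ = 4 into fund → NE1; (18-1) mod 4 = 1 into the melted columns → Q2.
So row 18 is (NE1, Q2, 11.1); return_pct = 11.1.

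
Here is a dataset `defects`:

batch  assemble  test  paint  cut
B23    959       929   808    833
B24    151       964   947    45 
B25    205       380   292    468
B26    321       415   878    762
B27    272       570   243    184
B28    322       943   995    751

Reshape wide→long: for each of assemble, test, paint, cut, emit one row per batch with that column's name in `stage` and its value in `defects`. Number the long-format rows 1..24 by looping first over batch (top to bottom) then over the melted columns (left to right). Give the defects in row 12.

24 rows total (6 × 4). Row 12: index ⌊(12-1)/4⌋ = 2 into batch → B25; (12-1) mod 4 = 3 into the melted columns → cut.
So row 12 is (B25, cut, 468); defects = 468.

468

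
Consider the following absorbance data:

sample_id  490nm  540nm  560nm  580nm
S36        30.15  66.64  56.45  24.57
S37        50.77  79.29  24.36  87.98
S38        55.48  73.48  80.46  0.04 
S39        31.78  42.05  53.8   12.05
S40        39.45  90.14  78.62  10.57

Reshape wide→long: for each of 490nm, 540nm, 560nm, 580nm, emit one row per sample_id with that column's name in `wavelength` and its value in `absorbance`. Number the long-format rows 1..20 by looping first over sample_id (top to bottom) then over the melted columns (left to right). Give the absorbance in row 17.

39.45

20 rows total (5 × 4). Row 17: index ⌊(17-1)/4⌋ = 4 into sample_id → S40; (17-1) mod 4 = 0 into the melted columns → 490nm.
So row 17 is (S40, 490nm, 39.45); absorbance = 39.45.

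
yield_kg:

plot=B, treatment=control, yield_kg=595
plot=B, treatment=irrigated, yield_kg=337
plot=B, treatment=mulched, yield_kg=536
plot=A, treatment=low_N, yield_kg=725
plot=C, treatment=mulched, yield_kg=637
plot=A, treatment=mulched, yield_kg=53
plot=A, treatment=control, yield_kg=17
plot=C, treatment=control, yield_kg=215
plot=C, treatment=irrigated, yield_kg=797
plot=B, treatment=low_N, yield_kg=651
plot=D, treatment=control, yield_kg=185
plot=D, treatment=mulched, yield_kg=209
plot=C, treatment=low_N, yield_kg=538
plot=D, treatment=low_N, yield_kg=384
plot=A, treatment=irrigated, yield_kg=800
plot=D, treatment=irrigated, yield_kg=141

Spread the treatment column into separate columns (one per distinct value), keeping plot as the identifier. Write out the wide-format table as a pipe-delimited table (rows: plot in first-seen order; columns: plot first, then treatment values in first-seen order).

Columns: plot plus the 4 distinct treatment values (control, irrigated, mulched, low_N).
For example, row B column control takes yield_kg=595 from the long row (B, control).

| plot | control | irrigated | mulched | low_N |
| B | 595 | 337 | 536 | 651 |
| A | 17 | 800 | 53 | 725 |
| C | 215 | 797 | 637 | 538 |
| D | 185 | 141 | 209 | 384 |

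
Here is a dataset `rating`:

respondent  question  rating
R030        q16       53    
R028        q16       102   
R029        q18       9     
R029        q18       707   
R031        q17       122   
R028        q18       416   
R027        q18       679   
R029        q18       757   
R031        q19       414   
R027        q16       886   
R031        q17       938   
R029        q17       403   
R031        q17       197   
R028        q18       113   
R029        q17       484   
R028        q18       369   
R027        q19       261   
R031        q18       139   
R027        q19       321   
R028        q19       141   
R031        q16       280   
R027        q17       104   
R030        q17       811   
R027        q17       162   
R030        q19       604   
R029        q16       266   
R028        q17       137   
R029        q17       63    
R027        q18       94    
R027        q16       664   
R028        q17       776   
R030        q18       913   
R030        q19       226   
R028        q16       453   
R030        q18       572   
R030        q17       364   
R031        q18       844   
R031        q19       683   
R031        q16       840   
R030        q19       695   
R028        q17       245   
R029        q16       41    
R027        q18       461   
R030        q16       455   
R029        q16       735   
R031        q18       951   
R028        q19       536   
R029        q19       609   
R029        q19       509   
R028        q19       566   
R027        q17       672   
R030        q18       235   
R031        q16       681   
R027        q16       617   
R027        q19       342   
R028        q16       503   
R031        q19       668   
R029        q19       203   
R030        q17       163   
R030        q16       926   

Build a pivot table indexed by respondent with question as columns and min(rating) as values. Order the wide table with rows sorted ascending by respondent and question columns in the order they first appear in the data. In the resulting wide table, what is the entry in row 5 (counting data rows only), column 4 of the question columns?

414

With rows sorted ascending by respondent, row 5 is respondent=R031. question columns in first-appearance order: q16, q18, q17, q19; column 4 is q19.
Long rows with respondent=R031, question=q19: min(414, 683, 668) = 414.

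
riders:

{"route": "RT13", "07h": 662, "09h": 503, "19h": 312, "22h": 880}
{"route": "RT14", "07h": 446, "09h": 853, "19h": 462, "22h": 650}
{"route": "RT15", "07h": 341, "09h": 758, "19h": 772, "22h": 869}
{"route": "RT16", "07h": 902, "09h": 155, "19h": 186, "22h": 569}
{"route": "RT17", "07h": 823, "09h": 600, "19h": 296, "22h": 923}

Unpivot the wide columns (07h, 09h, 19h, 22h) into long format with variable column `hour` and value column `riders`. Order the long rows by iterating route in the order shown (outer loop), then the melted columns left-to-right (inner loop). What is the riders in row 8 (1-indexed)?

650

20 rows total (5 × 4). Row 8: index ⌊(8-1)/4⌋ = 1 into route → RT14; (8-1) mod 4 = 3 into the melted columns → 22h.
So row 8 is (RT14, 22h, 650); riders = 650.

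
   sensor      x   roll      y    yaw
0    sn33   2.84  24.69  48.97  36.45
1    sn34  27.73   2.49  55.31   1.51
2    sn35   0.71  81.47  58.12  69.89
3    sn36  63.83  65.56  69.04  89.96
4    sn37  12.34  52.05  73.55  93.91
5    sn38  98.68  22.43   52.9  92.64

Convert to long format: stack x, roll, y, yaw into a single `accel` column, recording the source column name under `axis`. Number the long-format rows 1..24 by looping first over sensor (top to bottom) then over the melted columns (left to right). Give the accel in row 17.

12.34

24 rows total (6 × 4). Row 17: index ⌊(17-1)/4⌋ = 4 into sensor → sn37; (17-1) mod 4 = 0 into the melted columns → x.
So row 17 is (sn37, x, 12.34); accel = 12.34.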